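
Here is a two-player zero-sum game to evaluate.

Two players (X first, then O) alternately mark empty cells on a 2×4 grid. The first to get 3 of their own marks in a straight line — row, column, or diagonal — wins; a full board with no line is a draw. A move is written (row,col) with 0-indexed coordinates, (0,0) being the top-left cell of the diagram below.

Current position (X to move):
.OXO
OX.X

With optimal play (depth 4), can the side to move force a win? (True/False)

X winning at [.OXO/OX.X]: True

p1 X@[.OXO/OX.X]: (0,0)[XOXO/OX.X]+0 (1,2)[.OXO/OXXX]+1*
p2 O@[.OXO/OXXX] terminal -1; root [.OXO/OX.X] d4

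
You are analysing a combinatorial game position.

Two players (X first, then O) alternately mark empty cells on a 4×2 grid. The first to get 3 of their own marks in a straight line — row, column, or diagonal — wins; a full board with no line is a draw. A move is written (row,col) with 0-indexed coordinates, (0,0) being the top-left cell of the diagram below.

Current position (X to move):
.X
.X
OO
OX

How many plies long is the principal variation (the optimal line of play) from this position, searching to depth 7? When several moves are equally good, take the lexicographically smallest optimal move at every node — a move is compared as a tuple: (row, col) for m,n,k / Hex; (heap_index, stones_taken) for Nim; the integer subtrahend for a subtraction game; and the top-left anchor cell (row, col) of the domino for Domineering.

PV length from [.X/.X/OO/OX]: 2 plies

ply 1, X at .X/.X/OO/OX | (0,0)=-1→XX/.X/OO/OX; (1,0)=+0→.X/XX/OO/OX*
ply 2, O at .X/XX/OO/OX | (0,0)=+0→OX/XX/OO/OX*
ply 3: OX/XX/OO/OX is terminal +0 (X); from .X/.X/OO/OX depth 7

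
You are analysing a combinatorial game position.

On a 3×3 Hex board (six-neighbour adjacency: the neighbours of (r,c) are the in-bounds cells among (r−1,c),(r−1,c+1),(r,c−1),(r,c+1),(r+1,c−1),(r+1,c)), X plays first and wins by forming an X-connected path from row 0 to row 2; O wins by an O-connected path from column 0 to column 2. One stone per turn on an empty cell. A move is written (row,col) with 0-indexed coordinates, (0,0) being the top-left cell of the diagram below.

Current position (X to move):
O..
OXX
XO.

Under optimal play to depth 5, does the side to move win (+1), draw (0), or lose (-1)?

ply 1, X at O../OXX/XO. | (0,1)=+1→OX./OXX/XO.*; (0,2)=+1→O.X/OXX/XO.; (2,2)=+1→O../OXX/XOX
ply 2: OX./OXX/XO. is terminal -1 (O); from O../OXX/XO. depth 5

value(O../OXX/XO., X) = +1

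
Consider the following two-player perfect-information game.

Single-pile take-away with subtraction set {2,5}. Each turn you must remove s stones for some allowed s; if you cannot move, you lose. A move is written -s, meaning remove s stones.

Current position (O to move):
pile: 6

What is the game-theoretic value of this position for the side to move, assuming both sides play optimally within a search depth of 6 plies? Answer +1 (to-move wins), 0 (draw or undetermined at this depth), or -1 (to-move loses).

ply 1, O at 6 | -2=+1→4*; -5=+1→1
ply 2, X at 4 | -2=-1→2*
ply 3, O at 2 | -2=+1→0*
ply 4: 0 is terminal -1 (X); from 6 depth 6

value(6, O) = +1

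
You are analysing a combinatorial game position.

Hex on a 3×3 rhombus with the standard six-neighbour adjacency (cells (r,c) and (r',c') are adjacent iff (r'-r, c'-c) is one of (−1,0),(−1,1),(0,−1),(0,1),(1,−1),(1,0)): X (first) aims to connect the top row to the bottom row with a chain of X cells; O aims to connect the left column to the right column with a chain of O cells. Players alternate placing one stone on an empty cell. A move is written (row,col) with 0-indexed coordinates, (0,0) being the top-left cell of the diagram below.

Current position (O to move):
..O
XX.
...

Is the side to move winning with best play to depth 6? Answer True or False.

O winning at [..O/XX./...]: False

p1 O@[..O/XX./...]: (0,0)[O.O/XX./...]-1* (0,1)[.OO/XX./...]-1 (1,2)[..O/XXO/...]-1 (2,0)[..O/XX./O..]-1 (2,1)[..O/XX./.O.]-1 (2,2)[..O/XX./..O]-1
p2 X@[O.O/XX./...]: (0,1)[OXO/XX./...]+1* (1,2)[O.O/XXX/...]-1 (2,0)[O.O/XX./X..]-1 (2,1)[O.O/XX./.X.]-1 (2,2)[O.O/XX./..X]-1
p3 O@[OXO/XX./...]: (1,2)[OXO/XXO/...]-1* (2,0)[OXO/XX./O..]-1 (2,1)[OXO/XX./.O.]-1 (2,2)[OXO/XX./..O]-1
p4 X@[OXO/XXO/...]: (2,0)[OXO/XXO/X..]+1* (2,1)[OXO/XXO/.X.]+1 (2,2)[OXO/XXO/..X]+1
p5 O@[OXO/XXO/X..] terminal -1; root [..O/XX./...] d6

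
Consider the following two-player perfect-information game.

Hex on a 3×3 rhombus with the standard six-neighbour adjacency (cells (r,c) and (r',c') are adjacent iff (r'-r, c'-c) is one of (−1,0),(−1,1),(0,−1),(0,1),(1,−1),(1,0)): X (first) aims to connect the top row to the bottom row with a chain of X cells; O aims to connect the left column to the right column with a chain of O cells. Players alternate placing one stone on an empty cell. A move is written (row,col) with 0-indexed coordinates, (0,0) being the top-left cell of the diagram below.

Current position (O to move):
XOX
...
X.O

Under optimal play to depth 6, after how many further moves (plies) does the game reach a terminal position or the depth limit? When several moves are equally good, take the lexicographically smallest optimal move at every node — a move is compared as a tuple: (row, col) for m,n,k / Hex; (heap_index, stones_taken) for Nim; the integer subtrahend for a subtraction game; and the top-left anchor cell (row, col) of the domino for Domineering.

PV length from [XOX/.../X.O]: 2 plies

p1 O@[XOX/.../X.O]: (1,0)[XOX/O../X.O]-1* (1,1)[XOX/.O./X.O]-1 (1,2)[XOX/..O/X.O]-1 (2,1)[XOX/.../XOO]-1
p2 X@[XOX/O../X.O]: (1,1)[XOX/OX./X.O]+1* (1,2)[XOX/O.X/X.O]+1 (2,1)[XOX/O../XXO]+1
p3 O@[XOX/OX./X.O] terminal -1; root [XOX/.../X.O] d6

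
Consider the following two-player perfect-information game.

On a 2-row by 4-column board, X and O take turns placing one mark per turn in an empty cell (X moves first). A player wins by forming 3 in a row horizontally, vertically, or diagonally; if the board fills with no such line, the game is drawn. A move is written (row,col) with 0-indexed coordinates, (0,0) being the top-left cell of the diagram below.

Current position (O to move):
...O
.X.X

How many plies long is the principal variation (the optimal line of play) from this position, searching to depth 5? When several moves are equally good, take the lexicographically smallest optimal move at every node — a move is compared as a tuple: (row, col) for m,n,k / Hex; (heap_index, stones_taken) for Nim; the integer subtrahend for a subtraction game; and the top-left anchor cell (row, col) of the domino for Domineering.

ply 1, O at ...O/.X.X | (0,0)=-1→O..O/.X.X; (0,1)=-1→.O.O/.X.X; (0,2)=-1→..OO/.X.X; (1,0)=-1→...O/OX.X; (1,2)=+0→...O/.XOX*
ply 2, X at ...O/.XOX | (0,0)=+0→X..O/.XOX*; (0,1)=+0→.X.O/.XOX; (0,2)=+0→..XO/.XOX; (1,0)=+0→...O/XXOX
ply 3, O at X..O/.XOX | (0,1)=+0→XO.O/.XOX*; (0,2)=+0→X.OO/.XOX; (1,0)=+0→X..O/OXOX
ply 4, X at XO.O/.XOX | (0,2)=+0→XOXO/.XOX*; (1,0)=-1→XO.O/XXOX
ply 5, O at XOXO/.XOX | (1,0)=+0→XOXO/OXOX*
ply 6: XOXO/OXOX is terminal +0 (X); from ...O/.X.X depth 5

PV length from [...O/.X.X]: 5 plies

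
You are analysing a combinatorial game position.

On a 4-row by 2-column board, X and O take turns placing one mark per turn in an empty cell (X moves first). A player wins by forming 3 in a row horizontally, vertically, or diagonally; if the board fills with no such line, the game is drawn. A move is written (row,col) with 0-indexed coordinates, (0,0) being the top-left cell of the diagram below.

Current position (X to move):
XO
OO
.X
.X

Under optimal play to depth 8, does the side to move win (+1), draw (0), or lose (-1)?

value(XO/OO/.X/.X, X) = 0

ply 1, X at XO/OO/.X/.X | (2,0)=+0→XO/OO/XX/.X*; (3,0)=+0→XO/OO/.X/XX
ply 2, O at XO/OO/XX/.X | (3,0)=+0→XO/OO/XX/OX*
ply 3: XO/OO/XX/OX is terminal +0 (X); from XO/OO/.X/.X depth 8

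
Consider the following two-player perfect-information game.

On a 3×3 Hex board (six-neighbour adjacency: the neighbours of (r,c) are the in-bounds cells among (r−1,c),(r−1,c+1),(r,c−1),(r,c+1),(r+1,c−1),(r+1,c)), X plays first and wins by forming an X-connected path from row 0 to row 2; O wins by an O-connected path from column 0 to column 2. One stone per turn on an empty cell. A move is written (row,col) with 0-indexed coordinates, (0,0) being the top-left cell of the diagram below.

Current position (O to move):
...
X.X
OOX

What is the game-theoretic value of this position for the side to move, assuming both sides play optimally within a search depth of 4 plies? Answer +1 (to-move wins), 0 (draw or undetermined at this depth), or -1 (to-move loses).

value(.../X.X/OOX, O) = -1

ply 1, O at .../X.X/OOX | (0,0)=-1→O../X.X/OOX*; (0,1)=-1→.O./X.X/OOX; (0,2)=-1→..O/X.X/OOX; (1,1)=-1→.../XOX/OOX
ply 2, X at O../X.X/OOX | (0,1)=+1→OX./X.X/OOX*; (0,2)=+1→O.X/X.X/OOX; (1,1)=+1→O../XXX/OOX
ply 3, O at OX./X.X/OOX | (0,2)=-1→OXO/X.X/OOX*; (1,1)=-1→OX./XOX/OOX
ply 4, X at OXO/X.X/OOX | (1,1)=+1→OXO/XXX/OOX*
ply 5: OXO/XXX/OOX is terminal -1 (O); from .../X.X/OOX depth 4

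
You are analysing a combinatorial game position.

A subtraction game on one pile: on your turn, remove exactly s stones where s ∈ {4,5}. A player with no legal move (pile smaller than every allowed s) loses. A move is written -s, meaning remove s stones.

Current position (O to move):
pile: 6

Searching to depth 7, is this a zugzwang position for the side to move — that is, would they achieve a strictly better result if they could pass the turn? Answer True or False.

p1 O@[6]: -4[2]+1* -5[1]+1
p2 X@[2] terminal -1; root [6] d7
suppose O passes — search the same position with X to move:
pass> p1 X@[6]: -4[2]+1* -5[1]+1
pass> p2 O@[2] terminal -1; root [6] d7
for O: play +1, pass -1

zugzwang(6, O) = False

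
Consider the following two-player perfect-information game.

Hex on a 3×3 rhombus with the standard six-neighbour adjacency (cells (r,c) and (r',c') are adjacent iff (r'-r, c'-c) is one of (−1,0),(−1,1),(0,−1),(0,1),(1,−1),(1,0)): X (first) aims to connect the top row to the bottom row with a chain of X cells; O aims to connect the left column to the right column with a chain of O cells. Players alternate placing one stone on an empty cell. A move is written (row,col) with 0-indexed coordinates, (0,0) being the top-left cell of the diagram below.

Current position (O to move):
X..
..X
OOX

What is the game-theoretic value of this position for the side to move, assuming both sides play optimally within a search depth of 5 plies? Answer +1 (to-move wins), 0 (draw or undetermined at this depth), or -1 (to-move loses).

value(X../..X/OOX, O) = -1

p1 O@[X../..X/OOX]: (0,1)[XO./..X/OOX]-1* (0,2)[X.O/..X/OOX]-1 (1,0)[X../O.X/OOX]-1 (1,1)[X../.OX/OOX]-1
p2 X@[XO./..X/OOX]: (0,2)[XOX/..X/OOX]+1* (1,0)[XO./X.X/OOX]+1 (1,1)[XO./.XX/OOX]+1
p3 O@[XOX/..X/OOX] terminal -1; root [X../..X/OOX] d5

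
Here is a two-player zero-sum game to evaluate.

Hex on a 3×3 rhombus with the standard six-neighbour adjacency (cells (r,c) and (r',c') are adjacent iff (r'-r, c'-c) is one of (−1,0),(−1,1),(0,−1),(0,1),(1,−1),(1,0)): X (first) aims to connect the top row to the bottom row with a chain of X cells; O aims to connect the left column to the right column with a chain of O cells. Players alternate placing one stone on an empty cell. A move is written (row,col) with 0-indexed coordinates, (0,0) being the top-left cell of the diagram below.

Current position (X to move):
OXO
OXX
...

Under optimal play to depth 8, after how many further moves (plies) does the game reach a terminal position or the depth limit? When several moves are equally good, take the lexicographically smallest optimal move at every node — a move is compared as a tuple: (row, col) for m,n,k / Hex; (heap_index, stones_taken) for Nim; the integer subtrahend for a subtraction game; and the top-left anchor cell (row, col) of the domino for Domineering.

PV length from [OXO/OXX/...]: 1 ply

ply 1, X at OXO/OXX/... | (2,0)=+1→OXO/OXX/X..*; (2,1)=+1→OXO/OXX/.X.; (2,2)=+1→OXO/OXX/..X
ply 2: OXO/OXX/X.. is terminal -1 (O); from OXO/OXX/... depth 8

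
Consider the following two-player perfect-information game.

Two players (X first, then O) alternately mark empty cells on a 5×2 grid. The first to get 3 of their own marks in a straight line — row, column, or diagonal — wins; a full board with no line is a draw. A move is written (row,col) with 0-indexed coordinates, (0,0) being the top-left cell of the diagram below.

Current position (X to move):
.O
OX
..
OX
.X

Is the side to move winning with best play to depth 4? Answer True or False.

[.O/OX/../OX/.X] X move#1: (0,0):-1/XO/OX/../OX/.X, (2,0):+0/.O/OX/X./OX/.X, (2,1):+1/.O/OX/.X/OX/.X*, (4,0):-1/.O/OX/../OX/XX
[.O/OX/.X/OX/.X] end (terminal -1, O#2); searched .O/OX/../OX/.X to 4

X winning at [.O/OX/../OX/.X]: True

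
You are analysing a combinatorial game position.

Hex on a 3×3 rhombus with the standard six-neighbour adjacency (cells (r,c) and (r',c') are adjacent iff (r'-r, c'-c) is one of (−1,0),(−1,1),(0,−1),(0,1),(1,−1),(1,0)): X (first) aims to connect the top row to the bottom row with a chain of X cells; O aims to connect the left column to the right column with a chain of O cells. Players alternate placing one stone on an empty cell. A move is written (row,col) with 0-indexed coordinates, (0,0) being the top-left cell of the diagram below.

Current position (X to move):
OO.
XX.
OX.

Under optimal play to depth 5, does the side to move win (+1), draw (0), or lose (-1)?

value(OO./XX./OX., X) = +1

[OO./XX./OX.] X move#1: (0,2):+1/OOX/XX./OX.*, (1,2):-1/OO./XXX/OX., (2,2):-1/OO./XX./OXX
[OOX/XX./OX.] end (terminal -1, O#2); searched OO./XX./OX. to 5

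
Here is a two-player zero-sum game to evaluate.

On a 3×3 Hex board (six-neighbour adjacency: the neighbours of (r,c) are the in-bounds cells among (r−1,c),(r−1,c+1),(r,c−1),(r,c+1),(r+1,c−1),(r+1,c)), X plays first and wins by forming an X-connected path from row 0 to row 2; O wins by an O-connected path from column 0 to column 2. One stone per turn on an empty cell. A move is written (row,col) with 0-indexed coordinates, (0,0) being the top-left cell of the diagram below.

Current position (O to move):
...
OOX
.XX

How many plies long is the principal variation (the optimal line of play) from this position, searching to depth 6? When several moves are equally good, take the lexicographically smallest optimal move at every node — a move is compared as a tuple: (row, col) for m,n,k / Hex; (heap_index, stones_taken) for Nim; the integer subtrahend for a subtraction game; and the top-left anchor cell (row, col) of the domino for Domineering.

PV length from [.../OOX/.XX]: 1 ply

[.../OOX/.XX] O move#1: (0,0):-1/O../OOX/.XX, (0,1):-1/.O./OOX/.XX, (0,2):+1/..O/OOX/.XX*, (2,0):-1/.../OOX/OXX
[..O/OOX/.XX] end (terminal -1, X#2); searched .../OOX/.XX to 6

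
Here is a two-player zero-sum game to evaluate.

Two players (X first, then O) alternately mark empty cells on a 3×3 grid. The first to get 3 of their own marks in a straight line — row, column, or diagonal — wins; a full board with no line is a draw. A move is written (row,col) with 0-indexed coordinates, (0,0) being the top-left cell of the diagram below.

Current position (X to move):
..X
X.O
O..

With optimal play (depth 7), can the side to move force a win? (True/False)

p1 X@[..X/X.O/O..]: (0,0)[X.X/X.O/O..]+0* (0,1)[.XX/X.O/O..]+0 (1,1)[..X/XXO/O..]+0 (2,1)[..X/X.O/OX.]+0 (2,2)[..X/X.O/O.X]+0
p2 O@[X.X/X.O/O..]: (0,1)[XOX/X.O/O..]+0* (1,1)[X.X/XOO/O..]-1 (2,1)[X.X/X.O/OO.]-1 (2,2)[X.X/X.O/O.O]-1
p3 X@[XOX/X.O/O..]: (1,1)[XOX/XXO/O..]+0* (2,1)[XOX/X.O/OX.]+0 (2,2)[XOX/X.O/O.X]+0
p4 O@[XOX/XXO/O..]: (2,1)[XOX/XXO/OO.]-1 (2,2)[XOX/XXO/O.O]+0*
p5 X@[XOX/XXO/O.O]: (2,1)[XOX/XXO/OXO]+0*
p6 O@[XOX/XXO/OXO] terminal +0; root [..X/X.O/O..] d7

X winning at [..X/X.O/O..]: False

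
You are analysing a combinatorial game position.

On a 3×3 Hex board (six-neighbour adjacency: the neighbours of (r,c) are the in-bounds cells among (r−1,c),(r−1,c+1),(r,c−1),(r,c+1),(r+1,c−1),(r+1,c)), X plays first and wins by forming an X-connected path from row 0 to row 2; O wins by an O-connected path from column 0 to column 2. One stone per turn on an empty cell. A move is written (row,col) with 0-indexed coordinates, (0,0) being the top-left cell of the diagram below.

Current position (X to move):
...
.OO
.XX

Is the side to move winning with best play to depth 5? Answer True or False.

X winning at [.../.OO/.XX]: False

p1 X@[.../.OO/.XX]: (0,0)[X../.OO/.XX]-1* (0,1)[.X./.OO/.XX]-1 (0,2)[..X/.OO/.XX]-1 (1,0)[.../XOO/.XX]-1 (2,0)[.../.OO/XXX]-1
p2 O@[X../.OO/.XX]: (0,1)[XO./.OO/.XX]+1* (0,2)[X.O/.OO/.XX]+1 (1,0)[X../OOO/.XX]+1 (2,0)[X../.OO/OXX]+1
p3 X@[XO./.OO/.XX]: (0,2)[XOX/.OO/.XX]-1* (1,0)[XO./XOO/.XX]-1 (2,0)[XO./.OO/XXX]-1
p4 O@[XOX/.OO/.XX]: (1,0)[XOX/OOO/.XX]+1* (2,0)[XOX/.OO/OXX]+1
p5 X@[XOX/OOO/.XX] terminal -1; root [.../.OO/.XX] d5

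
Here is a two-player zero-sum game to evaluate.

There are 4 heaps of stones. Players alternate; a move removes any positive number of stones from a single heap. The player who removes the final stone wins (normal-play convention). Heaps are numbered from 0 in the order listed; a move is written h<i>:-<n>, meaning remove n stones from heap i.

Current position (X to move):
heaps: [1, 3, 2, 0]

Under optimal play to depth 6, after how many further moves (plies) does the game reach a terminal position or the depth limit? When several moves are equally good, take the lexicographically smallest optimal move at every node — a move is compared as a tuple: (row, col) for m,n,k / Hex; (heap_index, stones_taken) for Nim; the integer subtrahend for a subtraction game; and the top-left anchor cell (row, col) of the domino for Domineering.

PV length from [(1,3,2,0)]: 6 plies

[(1,3,2,0)] X move#1: h0:-1:-1/(0,3,2,0)*, h1:-1:-1/(1,2,2,0), h1:-2:-1/(1,1,2,0), h1:-3:-1/(1,0,2,0), h2:-1:-1/(1,3,1,0), h2:-2:-1/(1,3,0,0)
[(0,3,2,0)] O move#2: h1:-1:+1/(0,2,2,0)*, h1:-2:-1/(0,1,2,0), h1:-3:-1/(0,0,2,0), h2:-1:-1/(0,3,1,0), h2:-2:-1/(0,3,0,0)
[(0,2,2,0)] X move#3: h1:-1:-1/(0,1,2,0)*, h1:-2:-1/(0,0,2,0), h2:-1:-1/(0,2,1,0), h2:-2:-1/(0,2,0,0)
[(0,1,2,0)] O move#4: h1:-1:-1/(0,0,2,0), h2:-1:+1/(0,1,1,0)*, h2:-2:-1/(0,1,0,0)
[(0,1,1,0)] X move#5: h1:-1:-1/(0,0,1,0)*, h2:-1:-1/(0,1,0,0)
[(0,0,1,0)] O move#6: h2:-1:+1/(0,0,0,0)*
[(0,0,0,0)] end (terminal -1, X#7); searched (1,3,2,0) to 6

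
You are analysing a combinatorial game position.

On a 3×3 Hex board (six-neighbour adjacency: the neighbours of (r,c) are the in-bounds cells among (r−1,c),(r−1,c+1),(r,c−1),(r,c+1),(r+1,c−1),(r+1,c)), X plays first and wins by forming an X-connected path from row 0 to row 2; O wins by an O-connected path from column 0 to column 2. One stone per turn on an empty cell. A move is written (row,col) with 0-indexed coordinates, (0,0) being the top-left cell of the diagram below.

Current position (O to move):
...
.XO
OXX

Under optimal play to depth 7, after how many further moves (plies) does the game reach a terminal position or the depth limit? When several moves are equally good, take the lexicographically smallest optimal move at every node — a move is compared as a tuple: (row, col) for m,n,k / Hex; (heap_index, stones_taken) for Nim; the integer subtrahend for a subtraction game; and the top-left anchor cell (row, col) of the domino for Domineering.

[.../.XO/OXX] O move#1: (0,0):-1/O../.XO/OXX*, (0,1):-1/.O./.XO/OXX, (0,2):-1/..O/.XO/OXX, (1,0):-1/.../OXO/OXX
[O../.XO/OXX] X move#2: (0,1):+1/OX./.XO/OXX*, (0,2):+1/O.X/.XO/OXX, (1,0):+1/O../XXO/OXX
[OX./.XO/OXX] end (terminal -1, O#3); searched .../.XO/OXX to 7

PV length from [.../.XO/OXX]: 2 plies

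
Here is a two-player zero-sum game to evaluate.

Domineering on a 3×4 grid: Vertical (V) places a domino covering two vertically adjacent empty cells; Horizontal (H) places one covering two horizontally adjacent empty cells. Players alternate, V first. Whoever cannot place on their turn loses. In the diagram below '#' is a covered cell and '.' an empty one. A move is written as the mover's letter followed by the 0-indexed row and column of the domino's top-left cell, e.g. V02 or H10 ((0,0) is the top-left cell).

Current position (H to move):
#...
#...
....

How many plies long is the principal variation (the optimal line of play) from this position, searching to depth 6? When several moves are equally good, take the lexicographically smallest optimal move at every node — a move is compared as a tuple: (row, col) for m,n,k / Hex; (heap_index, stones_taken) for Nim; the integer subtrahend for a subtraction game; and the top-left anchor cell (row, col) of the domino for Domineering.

PV length from [#.../#.../....]: 3 plies

p1 H@[#.../#.../....]: H01[###./#.../....]-1 H02[#.##/#.../....]-1 H11[#.../###./....]+1* H12[#.../#.##/....]+1 H20[#.../#.../##..]-1 H21[#.../#.../.##.]-1 H22[#.../#.../..##]-1
p2 V@[#.../###./....]: V03[#..#/####/....]-1* V13[#.../####/...#]-1
p3 H@[#..#/####/....]: H01[####/####/....]+1* H20[#..#/####/##..]+1 H21[#..#/####/.##.]+1 H22[#..#/####/..##]+1
p4 V@[####/####/....] terminal -1; root [#.../#.../....] d6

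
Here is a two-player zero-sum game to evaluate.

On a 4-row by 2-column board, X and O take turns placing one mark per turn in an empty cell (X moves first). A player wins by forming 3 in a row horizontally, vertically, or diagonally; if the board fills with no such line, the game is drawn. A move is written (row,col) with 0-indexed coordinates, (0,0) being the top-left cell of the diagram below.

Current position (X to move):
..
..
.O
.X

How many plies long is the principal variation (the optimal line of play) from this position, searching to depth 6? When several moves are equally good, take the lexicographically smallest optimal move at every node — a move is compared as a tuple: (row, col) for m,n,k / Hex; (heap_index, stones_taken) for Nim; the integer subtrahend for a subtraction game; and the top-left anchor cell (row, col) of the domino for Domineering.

ply 1, X at ../../.O/.X | (0,0)=+0→X./../.O/.X*; (0,1)=+0→.X/../.O/.X; (1,0)=+0→../X./.O/.X; (1,1)=+0→../.X/.O/.X; (2,0)=+0→../../XO/.X; (3,0)=+0→../../.O/XX
ply 2, O at X./../.O/.X | (0,1)=+0→XO/../.O/.X*; (1,0)=+0→X./O./.O/.X; (1,1)=+0→X./.O/.O/.X; (2,0)=+0→X./../OO/.X; (3,0)=+0→X./../.O/OX
ply 3, X at XO/../.O/.X | (1,0)=-1→XO/X./.O/.X; (1,1)=+0→XO/.X/.O/.X*; (2,0)=-1→XO/../XO/.X; (3,0)=-1→XO/../.O/XX
ply 4, O at XO/.X/.O/.X | (1,0)=+0→XO/OX/.O/.X*; (2,0)=+0→XO/.X/OO/.X; (3,0)=+0→XO/.X/.O/OX
ply 5, X at XO/OX/.O/.X | (2,0)=+0→XO/OX/XO/.X*; (3,0)=+0→XO/OX/.O/XX
ply 6, O at XO/OX/XO/.X | (3,0)=+0→XO/OX/XO/OX*
ply 7: XO/OX/XO/OX is terminal +0 (X); from ../../.O/.X depth 6

PV length from [../../.O/.X]: 6 plies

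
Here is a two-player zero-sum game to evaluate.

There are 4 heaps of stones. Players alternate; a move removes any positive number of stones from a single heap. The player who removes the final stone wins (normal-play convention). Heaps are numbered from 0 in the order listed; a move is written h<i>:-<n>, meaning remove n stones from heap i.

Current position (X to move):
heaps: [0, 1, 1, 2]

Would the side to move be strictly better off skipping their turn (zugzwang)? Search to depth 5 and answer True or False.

[(0,1,1,2)] X move#1: h1:-1:-1/(0,0,1,2), h2:-1:-1/(0,1,0,2), h3:-1:-1/(0,1,1,1), h3:-2:+1/(0,1,1,0)*
[(0,1,1,0)] O move#2: h1:-1:-1/(0,0,1,0)*, h2:-1:-1/(0,1,0,0)
[(0,0,1,0)] X move#3: h2:-1:+1/(0,0,0,0)*
[(0,0,0,0)] end (terminal -1, O#4); searched (0,1,1,2) to 5
if X skipped the turn, O would face:
~ [(0,1,1,2)] O move#1: h1:-1:-1/(0,0,1,2), h2:-1:-1/(0,1,0,2), h3:-1:-1/(0,1,1,1), h3:-2:+1/(0,1,1,0)*
~ [(0,1,1,0)] X move#2: h1:-1:-1/(0,0,1,0)*, h2:-1:-1/(0,1,0,0)
~ [(0,0,1,0)] O move#3: h2:-1:+1/(0,0,0,0)*
~ [(0,0,0,0)] end (terminal -1, X#4); searched (0,1,1,2) to 5
compare (X): move=+1 vs pass=-1

zugzwang((0,1,1,2), X) = False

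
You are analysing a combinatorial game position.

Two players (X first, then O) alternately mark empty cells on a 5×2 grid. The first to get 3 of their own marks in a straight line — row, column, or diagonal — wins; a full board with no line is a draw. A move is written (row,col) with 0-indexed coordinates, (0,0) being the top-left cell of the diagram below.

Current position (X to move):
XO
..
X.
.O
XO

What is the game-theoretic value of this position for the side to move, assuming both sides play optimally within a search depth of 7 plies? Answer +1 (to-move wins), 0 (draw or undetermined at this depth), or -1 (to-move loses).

p1 X@[XO/../X./.O/XO]: (1,0)[XO/X./X./.O/XO]+1* (1,1)[XO/.X/X./.O/XO]-1 (2,1)[XO/../XX/.O/XO]+1 (3,0)[XO/../X./XO/XO]+1
p2 O@[XO/X./X./.O/XO] terminal -1; root [XO/../X./.O/XO] d7

value(XO/../X./.O/XO, X) = +1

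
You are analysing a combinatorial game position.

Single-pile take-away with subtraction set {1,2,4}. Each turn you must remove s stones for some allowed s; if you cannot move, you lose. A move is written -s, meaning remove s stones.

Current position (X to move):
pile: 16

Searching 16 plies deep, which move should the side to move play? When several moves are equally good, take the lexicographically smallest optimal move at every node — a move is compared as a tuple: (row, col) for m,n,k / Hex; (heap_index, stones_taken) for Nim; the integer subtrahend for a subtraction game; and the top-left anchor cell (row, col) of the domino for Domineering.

X's best at [16]: -1

ply 1, X at 16 | -1=+1→15*; -2=-1→14; -4=+1→12
ply 2, O at 15 | -1=-1→14*; -2=-1→13; -4=-1→11
ply 3, X at 14 | -1=-1→13; -2=+1→12*; -4=-1→10
ply 4, O at 12 | -1=-1→11*; -2=-1→10; -4=-1→8
ply 5, X at 11 | -1=-1→10; -2=+1→9*; -4=-1→7
ply 6, O at 9 | -1=-1→8*; -2=-1→7; -4=-1→5
ply 7, X at 8 | -1=-1→7; -2=+1→6*; -4=-1→4
ply 8, O at 6 | -1=-1→5*; -2=-1→4; -4=-1→2
ply 9, X at 5 | -1=-1→4; -2=+1→3*; -4=-1→1
ply 10, O at 3 | -1=-1→2*; -2=-1→1
ply 11, X at 2 | -1=-1→1; -2=+1→0*
ply 12: 0 is terminal -1 (O); from 16 depth 16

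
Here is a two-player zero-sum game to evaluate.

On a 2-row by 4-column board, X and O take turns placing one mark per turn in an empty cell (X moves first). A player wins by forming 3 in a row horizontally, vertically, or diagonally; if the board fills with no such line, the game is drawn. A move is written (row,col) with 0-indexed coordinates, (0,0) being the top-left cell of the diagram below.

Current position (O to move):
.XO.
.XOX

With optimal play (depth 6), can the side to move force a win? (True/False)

O winning at [.XO./.XOX]: False

ply 1, O at .XO./.XOX | (0,0)=+0→OXO./.XOX*; (0,3)=+0→.XOO/.XOX; (1,0)=+0→.XO./OXOX
ply 2, X at OXO./.XOX | (0,3)=+0→OXOX/.XOX*; (1,0)=+0→OXO./XXOX
ply 3, O at OXOX/.XOX | (1,0)=+0→OXOX/OXOX*
ply 4: OXOX/OXOX is terminal +0 (X); from .XO./.XOX depth 6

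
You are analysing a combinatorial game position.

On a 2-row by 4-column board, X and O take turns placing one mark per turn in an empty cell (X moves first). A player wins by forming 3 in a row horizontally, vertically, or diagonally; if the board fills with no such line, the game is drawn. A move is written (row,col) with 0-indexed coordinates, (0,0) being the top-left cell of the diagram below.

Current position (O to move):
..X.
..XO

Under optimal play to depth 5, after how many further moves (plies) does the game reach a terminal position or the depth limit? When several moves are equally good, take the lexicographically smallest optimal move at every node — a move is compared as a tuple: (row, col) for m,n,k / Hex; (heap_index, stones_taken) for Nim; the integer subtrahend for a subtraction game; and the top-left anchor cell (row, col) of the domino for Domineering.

p1 O@[..X./..XO]: (0,0)[O.X./..XO]+0* (0,1)[.OX./..XO]+0 (0,3)[..XO/..XO]+0 (1,0)[..X./O.XO]-1 (1,1)[..X./.OXO]-1
p2 X@[O.X./..XO]: (0,1)[OXX./..XO]+0* (0,3)[O.XX/..XO]+0 (1,0)[O.X./X.XO]+0 (1,1)[O.X./.XXO]+0
p3 O@[OXX./..XO]: (0,3)[OXXO/..XO]+0* (1,0)[OXX./O.XO]-1 (1,1)[OXX./.OXO]-1
p4 X@[OXXO/..XO]: (1,0)[OXXO/X.XO]+0* (1,1)[OXXO/.XXO]+0
p5 O@[OXXO/X.XO]: (1,1)[OXXO/XOXO]+0*
p6 X@[OXXO/XOXO] terminal +0; root [..X./..XO] d5

PV length from [..X./..XO]: 5 plies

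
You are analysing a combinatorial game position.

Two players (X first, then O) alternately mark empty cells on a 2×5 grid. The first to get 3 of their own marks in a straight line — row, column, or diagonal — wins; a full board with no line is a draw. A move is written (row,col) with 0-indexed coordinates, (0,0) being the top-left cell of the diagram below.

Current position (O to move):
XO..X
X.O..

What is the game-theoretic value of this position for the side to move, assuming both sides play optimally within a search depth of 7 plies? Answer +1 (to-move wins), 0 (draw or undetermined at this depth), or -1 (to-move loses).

value(XO..X/X.O.., O) = +1

p1 O@[XO..X/X.O..]: (0,2)[XOO.X/X.O..]+1* (0,3)[XO.OX/X.O..]+1 (1,1)[XO..X/XOO..]+0 (1,3)[XO..X/X.OO.]+1 (1,4)[XO..X/X.O.O]+0
p2 X@[XOO.X/X.O..]: (0,3)[XOOXX/X.O..]-1* (1,1)[XOO.X/XXO..]-1 (1,3)[XOO.X/X.OX.]-1 (1,4)[XOO.X/X.O.X]-1
p3 O@[XOOXX/X.O..]: (1,1)[XOOXX/XOO..]+0 (1,3)[XOOXX/X.OO.]+1* (1,4)[XOOXX/X.O.O]+0
p4 X@[XOOXX/X.OO.]: (1,1)[XOOXX/XXOO.]-1* (1,4)[XOOXX/X.OOX]-1
p5 O@[XOOXX/XXOO.]: (1,4)[XOOXX/XXOOO]+1*
p6 X@[XOOXX/XXOOO] terminal -1; root [XO..X/X.O..] d7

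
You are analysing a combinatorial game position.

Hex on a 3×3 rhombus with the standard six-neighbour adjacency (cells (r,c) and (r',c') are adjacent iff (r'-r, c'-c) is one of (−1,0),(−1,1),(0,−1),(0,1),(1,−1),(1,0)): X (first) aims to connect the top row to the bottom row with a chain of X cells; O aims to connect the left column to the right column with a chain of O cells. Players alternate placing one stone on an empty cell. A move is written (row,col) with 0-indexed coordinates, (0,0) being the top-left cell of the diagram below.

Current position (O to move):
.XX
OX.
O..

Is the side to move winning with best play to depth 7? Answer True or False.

ply 1, O at .XX/OX./O.. | (0,0)=-1→OXX/OX./O..; (1,2)=-1→.XX/OXO/O..; (2,1)=+1→.XX/OX./OO.*; (2,2)=-1→.XX/OX./O.O
ply 2, X at .XX/OX./OO. | (0,0)=-1→XXX/OX./OO.*; (1,2)=-1→.XX/OXX/OO.; (2,2)=-1→.XX/OX./OOX
ply 3, O at XXX/OX./OO. | (1,2)=+1→XXX/OXO/OO.*; (2,2)=+1→XXX/OX./OOO
ply 4: XXX/OXO/OO. is terminal -1 (X); from .XX/OX./O.. depth 7

O winning at [.XX/OX./O..]: True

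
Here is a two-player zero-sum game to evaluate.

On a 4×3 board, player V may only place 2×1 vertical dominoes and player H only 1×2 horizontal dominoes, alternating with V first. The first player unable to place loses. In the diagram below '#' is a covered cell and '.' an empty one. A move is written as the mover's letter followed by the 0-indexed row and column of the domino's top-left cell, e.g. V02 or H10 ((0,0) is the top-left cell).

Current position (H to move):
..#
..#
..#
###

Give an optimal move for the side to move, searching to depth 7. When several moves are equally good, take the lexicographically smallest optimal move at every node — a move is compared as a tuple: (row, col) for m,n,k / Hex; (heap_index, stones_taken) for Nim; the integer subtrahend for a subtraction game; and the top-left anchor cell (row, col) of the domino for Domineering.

[..#/..#/..#/###] H move#1: H00:-1/###/..#/..#/###, H10:+1/..#/###/..#/###*, H20:-1/..#/..#/###/###
[..#/###/..#/###] end (terminal -1, V#2); searched ..#/..#/..#/### to 7

H's best at [..#/..#/..#/###]: H10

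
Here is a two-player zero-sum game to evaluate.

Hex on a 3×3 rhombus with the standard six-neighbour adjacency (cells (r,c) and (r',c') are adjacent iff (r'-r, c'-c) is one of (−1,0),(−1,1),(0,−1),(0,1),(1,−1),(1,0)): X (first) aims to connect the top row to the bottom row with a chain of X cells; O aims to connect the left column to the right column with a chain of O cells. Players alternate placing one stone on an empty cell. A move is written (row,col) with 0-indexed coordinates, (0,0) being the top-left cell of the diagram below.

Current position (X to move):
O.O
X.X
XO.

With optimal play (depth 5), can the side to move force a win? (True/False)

ply 1, X at O.O/X.X/XO. | (0,1)=+1→OXO/X.X/XO.*; (1,1)=-1→O.O/XXX/XO.; (2,2)=-1→O.O/X.X/XOX
ply 2: OXO/X.X/XO. is terminal -1 (O); from O.O/X.X/XO. depth 5

X winning at [O.O/X.X/XO.]: True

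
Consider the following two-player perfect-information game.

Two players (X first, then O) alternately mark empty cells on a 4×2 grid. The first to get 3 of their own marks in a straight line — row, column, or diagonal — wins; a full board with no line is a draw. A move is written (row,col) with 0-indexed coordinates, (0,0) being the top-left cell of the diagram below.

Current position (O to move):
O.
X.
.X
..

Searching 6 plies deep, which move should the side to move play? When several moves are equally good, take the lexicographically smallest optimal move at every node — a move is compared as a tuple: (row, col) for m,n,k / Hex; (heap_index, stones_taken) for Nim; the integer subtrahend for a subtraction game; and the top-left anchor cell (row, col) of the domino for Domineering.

ply 1, O at O./X./.X/.. | (0,1)=+0→OO/X./.X/..*; (1,1)=+0→O./XO/.X/..; (2,0)=-1→O./X./OX/..; (3,0)=-1→O./X./.X/O.; (3,1)=+0→O./X./.X/.O
ply 2, X at OO/X./.X/.. | (1,1)=+0→OO/XX/.X/..*; (2,0)=+0→OO/X./XX/..; (3,0)=+0→OO/X./.X/X.; (3,1)=+0→OO/X./.X/.X
ply 3, O at OO/XX/.X/.. | (2,0)=-1→OO/XX/OX/..; (3,0)=-1→OO/XX/.X/O.; (3,1)=+0→OO/XX/.X/.O*
ply 4, X at OO/XX/.X/.O | (2,0)=+0→OO/XX/XX/.O*; (3,0)=+0→OO/XX/.X/XO
ply 5, O at OO/XX/XX/.O | (3,0)=+0→OO/XX/XX/OO*
ply 6: OO/XX/XX/OO is terminal +0 (X); from O./X./.X/.. depth 6

O's best at [O./X./.X/..]: (0,1)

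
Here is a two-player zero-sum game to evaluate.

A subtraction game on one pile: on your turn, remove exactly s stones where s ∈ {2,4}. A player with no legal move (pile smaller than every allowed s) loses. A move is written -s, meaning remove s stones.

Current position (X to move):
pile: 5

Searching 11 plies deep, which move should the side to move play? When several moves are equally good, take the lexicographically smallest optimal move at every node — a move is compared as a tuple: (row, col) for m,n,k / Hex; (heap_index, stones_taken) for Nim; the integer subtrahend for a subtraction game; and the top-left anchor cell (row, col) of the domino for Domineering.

X's best at [5]: -4

[5] X move#1: -2:-1/3, -4:+1/1*
[1] end (terminal -1, O#2); searched 5 to 11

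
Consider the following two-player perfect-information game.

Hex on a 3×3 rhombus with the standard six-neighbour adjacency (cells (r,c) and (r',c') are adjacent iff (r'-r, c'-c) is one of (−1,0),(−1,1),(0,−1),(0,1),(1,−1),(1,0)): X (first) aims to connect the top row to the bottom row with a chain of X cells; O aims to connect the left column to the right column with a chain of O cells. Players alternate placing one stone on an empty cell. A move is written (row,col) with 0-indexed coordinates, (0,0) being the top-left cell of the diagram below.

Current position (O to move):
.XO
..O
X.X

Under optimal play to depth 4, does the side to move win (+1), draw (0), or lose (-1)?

value(.XO/..O/X.X, O) = -1

ply 1, O at .XO/..O/X.X | (0,0)=-1→OXO/..O/X.X*; (1,0)=-1→.XO/O.O/X.X; (1,1)=-1→.XO/.OO/X.X; (2,1)=-1→.XO/..O/XOX
ply 2, X at OXO/..O/X.X | (1,0)=+1→OXO/X.O/X.X*; (1,1)=+1→OXO/.XO/X.X; (2,1)=+1→OXO/..O/XXX
ply 3: OXO/X.O/X.X is terminal -1 (O); from .XO/..O/X.X depth 4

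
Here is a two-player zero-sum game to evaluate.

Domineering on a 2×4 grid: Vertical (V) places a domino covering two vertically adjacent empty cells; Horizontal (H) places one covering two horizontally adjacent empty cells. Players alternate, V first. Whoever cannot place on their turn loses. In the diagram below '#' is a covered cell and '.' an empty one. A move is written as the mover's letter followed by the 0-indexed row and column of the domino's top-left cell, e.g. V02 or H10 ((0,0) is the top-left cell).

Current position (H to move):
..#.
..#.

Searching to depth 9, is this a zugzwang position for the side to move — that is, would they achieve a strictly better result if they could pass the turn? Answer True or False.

p1 H@[..#./..#.]: H00[###./..#.]+1* H10[..#./###.]+1
p2 V@[###./..#.]: V03[####/..##]-1*
p3 H@[####/..##]: H10[####/####]+1*
p4 V@[####/####] terminal -1; root [..#./..#.] d9
pass branch (V moves first from the same position):
  | p1 V@[..#./..#.]: V00[#.#./#.#.]+1* V01[.##./.##.]+1 V03[..##/..##]-1
  | p2 H@[#.#./#.#.] terminal -1; root [..#./..#.] d9
H moving scores +1; H passing scores -1

zugzwang(..#./..#., H) = False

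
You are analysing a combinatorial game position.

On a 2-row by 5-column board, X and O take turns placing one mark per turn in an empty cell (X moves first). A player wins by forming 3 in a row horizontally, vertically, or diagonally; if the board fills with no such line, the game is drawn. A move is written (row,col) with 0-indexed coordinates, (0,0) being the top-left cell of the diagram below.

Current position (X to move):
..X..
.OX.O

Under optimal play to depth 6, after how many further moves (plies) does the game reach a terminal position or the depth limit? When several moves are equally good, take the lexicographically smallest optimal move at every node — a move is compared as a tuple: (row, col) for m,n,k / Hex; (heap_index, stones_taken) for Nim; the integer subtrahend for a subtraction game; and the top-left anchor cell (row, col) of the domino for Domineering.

PV length from [..X../.OX.O]: 3 plies

p1 X@[..X../.OX.O]: (0,0)[X.X../.OX.O]+0 (0,1)[.XX../.OX.O]+1* (0,3)[..XX./.OX.O]+1 (0,4)[..X.X/.OX.O]+0 (1,0)[..X../XOX.O]+0 (1,3)[..X../.OXXO]+0
p2 O@[.XX../.OX.O]: (0,0)[OXX../.OX.O]-1* (0,3)[.XXO./.OX.O]-1 (0,4)[.XX.O/.OX.O]-1 (1,0)[.XX../OOX.O]-1 (1,3)[.XX../.OXOO]-1
p3 X@[OXX../.OX.O]: (0,3)[OXXX./.OX.O]+1* (0,4)[OXX.X/.OX.O]+0 (1,0)[OXX../XOX.O]+0 (1,3)[OXX../.OXXO]+0
p4 O@[OXXX./.OX.O] terminal -1; root [..X../.OX.O] d6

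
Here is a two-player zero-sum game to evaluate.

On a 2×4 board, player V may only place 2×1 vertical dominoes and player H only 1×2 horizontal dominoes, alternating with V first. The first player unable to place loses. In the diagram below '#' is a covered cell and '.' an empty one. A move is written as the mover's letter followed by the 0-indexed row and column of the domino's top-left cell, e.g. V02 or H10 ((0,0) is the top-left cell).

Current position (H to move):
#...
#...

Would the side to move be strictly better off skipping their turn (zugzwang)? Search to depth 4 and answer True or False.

ply 1, H at #.../#... | H01=+1→###./#...*; H02=+1→#.##/#...; H11=+1→#.../###.; H12=+1→#.../#.##
ply 2, V at ###./#... | V03=-1→####/#..#*
ply 3, H at ####/#..# | H11=+1→####/####*
ply 4: ####/#### is terminal -1 (V); from #.../#... depth 4
suppose H passes — search the same position with V to move:
pass> ply 1, V at #.../#... | V01=-1→##../##..; V02=+1→#.#./#.#.*; V03=-1→#..#/#..#
pass> ply 2: #.#./#.#. is terminal -1 (H); from #.../#... depth 4
for H: play +1, pass -1

zugzwang(#.../#..., H) = False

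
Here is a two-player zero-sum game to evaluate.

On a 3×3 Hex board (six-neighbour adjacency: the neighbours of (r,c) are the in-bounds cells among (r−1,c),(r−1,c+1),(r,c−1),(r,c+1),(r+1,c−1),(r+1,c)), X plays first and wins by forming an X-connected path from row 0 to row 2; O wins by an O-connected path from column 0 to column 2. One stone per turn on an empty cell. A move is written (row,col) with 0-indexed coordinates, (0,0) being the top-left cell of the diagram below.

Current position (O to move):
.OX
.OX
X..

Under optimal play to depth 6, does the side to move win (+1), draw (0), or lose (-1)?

value(.OX/.OX/X.., O) = -1

[.OX/.OX/X..] O move#1: (0,0):-1/OOX/.OX/X..*, (1,0):-1/.OX/OOX/X.., (2,1):-1/.OX/.OX/XO., (2,2):-1/.OX/.OX/X.O
[OOX/.OX/X..] X move#2: (1,0):+1/OOX/XOX/X..*, (2,1):+1/OOX/.OX/XX., (2,2):+1/OOX/.OX/X.X
[OOX/XOX/X..] O move#3: (2,1):-1/OOX/XOX/XO.*, (2,2):-1/OOX/XOX/X.O
[OOX/XOX/XO.] X move#4: (2,2):+1/OOX/XOX/XOX*
[OOX/XOX/XOX] end (terminal -1, O#5); searched .OX/.OX/X.. to 6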